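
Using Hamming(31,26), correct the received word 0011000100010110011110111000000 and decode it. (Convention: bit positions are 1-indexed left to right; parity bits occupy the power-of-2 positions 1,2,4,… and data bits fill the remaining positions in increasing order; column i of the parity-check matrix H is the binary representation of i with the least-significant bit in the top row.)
Syndrome s = H · r^T (mod 2), r = 0011000100010110011110111000000:
  s[0] = (1010101010101010101010101010101)·(0011000100010110011110111000000) mod 2 = 0+0+1+0+0+0+0+0+0+0+0+0+0+0+1+0+0+0+1+0+1+0+1+0+1+0+0+0+0+0+0 mod 2 = 0
  s[1] = (0110011001100110011001100110011)·(0011000100010110011110111000000) mod 2 = 0+0+1+0+0+0+0+0+0+0+0+0+0+1+1+0+0+1+1+0+0+0+1+0+0+0+0+0+0+0+0 mod 2 = 0
  s[2] = (0001111000011110000111100001111)·(0011000100010110011110111000000) mod 2 = 0+0+0+1+0+0+0+0+0+0+0+1+0+1+1+0+0+0+0+1+1+0+1+0+0+0+0+0+0+0+0 mod 2 = 1
  s[3] = (0000000111111110000000011111111)·(0011000100010110011110111000000) mod 2 = 0+0+0+0+0+0+0+1+0+0+0+1+0+1+1+0+0+0+0+0+0+0+0+1+1+0+0+0+0+0+0 mod 2 = 0
  s[4] = (0000000000000001111111111111111)·(0011000100010110011110111000000) mod 2 = 0+0+0+0+0+0+0+0+0+0+0+0+0+0+0+0+0+1+1+1+1+0+1+1+1+0+0+0+0+0+0 mod 2 = 1
Syndrome = 00101
Column 20 of H equals this syndrome → error at bit 20 (1-indexed).
Flip bit 20: 0011000100010110011110111000000 → 0011000100010110011010111000000
Extract data bits at positions {3,5,6,7,9,10,11,12,13,14,15,17,18,19,20,21,22,23,24,25,26,27,28,29,30,31}: 10000001011011010111000000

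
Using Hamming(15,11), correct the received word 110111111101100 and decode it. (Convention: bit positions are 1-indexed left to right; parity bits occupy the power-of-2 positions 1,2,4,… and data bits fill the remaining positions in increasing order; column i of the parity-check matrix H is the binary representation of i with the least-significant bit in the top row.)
Syndrome s = H · r^T (mod 2), r = 110111111101100:
  s[0] = (101010101010101)·(110111111101100) mod 2 = 1+0+0+0+1+0+1+0+1+0+0+0+1+0+0 mod 2 = 1
  s[1] = (011001100110011)·(110111111101100) mod 2 = 0+1+0+0+0+1+1+0+0+1+0+0+0+0+0 mod 2 = 0
  s[2] = (000111100001111)·(110111111101100) mod 2 = 0+0+0+1+1+1+1+0+0+0+0+1+1+0+0 mod 2 = 0
  s[3] = (000000011111111)·(110111111101100) mod 2 = 0+0+0+0+0+0+0+1+1+1+0+1+1+0+0 mod 2 = 1
Syndrome = 1001
Column 9 of H equals this syndrome → error at bit 9 (1-indexed).
Flip bit 9: 110111111101100 → 110111110101100
Extract data bits at positions {3,5,6,7,9,10,11,12,13,14,15}: 01110101100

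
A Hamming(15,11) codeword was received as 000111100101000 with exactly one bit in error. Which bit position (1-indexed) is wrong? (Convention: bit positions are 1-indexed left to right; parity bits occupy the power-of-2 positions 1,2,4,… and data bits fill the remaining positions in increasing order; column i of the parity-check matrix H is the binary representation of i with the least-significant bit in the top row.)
Syndrome s = H · r^T (mod 2), r = 000111100101000:
  s[0] = (101010101010101)·(000111100101000) mod 2 = 0+0+0+0+1+0+1+0+0+0+0+0+0+0+0 mod 2 = 0
  s[1] = (011001100110011)·(000111100101000) mod 2 = 0+0+0+0+0+1+1+0+0+1+0+0+0+0+0 mod 2 = 1
  s[2] = (000111100001111)·(000111100101000) mod 2 = 0+0+0+1+1+1+1+0+0+0+0+1+0+0+0 mod 2 = 1
  s[3] = (000000011111111)·(000111100101000) mod 2 = 0+0+0+0+0+0+0+0+0+1+0+1+0+0+0 mod 2 = 0
Syndrome = 0110
Column i of H is the binary representation of i, so the syndrome is the binary index of the flipped bit.
Read s = 0110 with s[0] as LSB: 0·2^0 + 1·2^1 + 1·2^2 + 0·2^3 = 6.
Error is at bit position 6.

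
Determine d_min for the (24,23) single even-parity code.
d_min = 2 (flipping one data bit also flips the parity bit, so the two closest codewords differ in exactly 2 positions).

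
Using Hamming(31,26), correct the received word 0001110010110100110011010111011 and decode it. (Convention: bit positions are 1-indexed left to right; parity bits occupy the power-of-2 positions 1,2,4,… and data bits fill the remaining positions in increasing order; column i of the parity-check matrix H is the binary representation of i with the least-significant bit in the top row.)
Syndrome s = H · r^T (mod 2), r = 0001110010110100110011010111011:
  s[0] = (1010101010101010101010101010101)·(0001110010110100110011010111011) mod 2 = 0+0+0+0+1+0+0+0+1+0+1+0+0+0+0+0+1+0+0+0+1+0+0+0+0+0+1+0+0+0+1 mod 2 = 1
  s[1] = (0110011001100110011001100110011)·(0001110010110100110011010111011) mod 2 = 0+0+0+0+0+1+0+0+0+0+1+0+0+1+0+0+0+1+0+0+0+1+0+0+0+1+1+0+0+1+1 mod 2 = 1
  s[2] = (0001111000011110000111100001111)·(0001110010110100110011010111011) mod 2 = 0+0+0+1+1+1+0+0+0+0+0+1+0+1+0+0+0+0+0+0+1+1+0+0+0+0+0+1+0+1+1 mod 2 = 0
  s[3] = (0000000111111110000000011111111)·(0001110010110100110011010111011) mod 2 = 0+0+0+0+0+0+0+0+1+0+1+1+0+1+0+0+0+0+0+0+0+0+0+1+0+1+1+1+0+1+1 mod 2 = 0
  s[4] = (0000000000000001111111111111111)·(0001110010110100110011010111011) mod 2 = 0+0+0+0+0+0+0+0+0+0+0+0+0+0+0+0+1+1+0+0+1+1+0+1+0+1+1+1+0+1+1 mod 2 = 0
Syndrome = 11000
Column 3 of H equals this syndrome → error at bit 3 (1-indexed).
Flip bit 3: 0001110010110100110011010111011 → 0011110010110100110011010111011
Extract data bits at positions {3,5,6,7,9,10,11,12,13,14,15,17,18,19,20,21,22,23,24,25,26,27,28,29,30,31}: 11101011010110011010111011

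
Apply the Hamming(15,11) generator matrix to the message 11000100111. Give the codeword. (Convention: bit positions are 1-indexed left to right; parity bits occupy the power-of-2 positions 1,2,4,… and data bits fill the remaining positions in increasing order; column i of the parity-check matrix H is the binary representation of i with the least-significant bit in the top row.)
Codeword c = d · G (mod 2), d = 11000100111:
  c[0] = d·G[:,0] = (11000100111)·(11011010101) mod 2 = 1+1+0+0+0+0+0+0+1+0+1 mod 2 = 0
  c[1] = d·G[:,1] = (11000100111)·(10110110011) mod 2 = 1+0+0+0+0+1+0+0+0+1+1 mod 2 = 0
  c[2] = d·G[:,2] = (11000100111)·(10000000000) mod 2 = 1+0+0+0+0+0+0+0+0+0+0 mod 2 = 1
  c[3] = d·G[:,3] = (11000100111)·(01110001111) mod 2 = 0+1+0+0+0+0+0+0+1+1+1 mod 2 = 0
  c[4] = d·G[:,4] = (11000100111)·(01000000000) mod 2 = 0+1+0+0+0+0+0+0+0+0+0 mod 2 = 1
  c[5] = d·G[:,5] = (11000100111)·(00100000000) mod 2 = 0+0+0+0+0+0+0+0+0+0+0 mod 2 = 0
  c[6] = d·G[:,6] = (11000100111)·(00010000000) mod 2 = 0+0+0+0+0+0+0+0+0+0+0 mod 2 = 0
  c[7] = d·G[:,7] = (11000100111)·(00001111111) mod 2 = 0+0+0+0+0+1+0+0+1+1+1 mod 2 = 0
  c[8] = d·G[:,8] = (11000100111)·(00001000000) mod 2 = 0+0+0+0+0+0+0+0+0+0+0 mod 2 = 0
  c[9] = d·G[:,9] = (11000100111)·(00000100000) mod 2 = 0+0+0+0+0+1+0+0+0+0+0 mod 2 = 1
  c[10] = d·G[:,10] = (11000100111)·(00000010000) mod 2 = 0+0+0+0+0+0+0+0+0+0+0 mod 2 = 0
  c[11] = d·G[:,11] = (11000100111)·(00000001000) mod 2 = 0+0+0+0+0+0+0+0+0+0+0 mod 2 = 0
  c[12] = d·G[:,12] = (11000100111)·(00000000100) mod 2 = 0+0+0+0+0+0+0+0+1+0+0 mod 2 = 1
  c[13] = d·G[:,13] = (11000100111)·(00000000010) mod 2 = 0+0+0+0+0+0+0+0+0+1+0 mod 2 = 1
  c[14] = d·G[:,14] = (11000100111)·(00000000001) mod 2 = 0+0+0+0+0+0+0+0+0+0+1 mod 2 = 1
Codeword = 001010000100111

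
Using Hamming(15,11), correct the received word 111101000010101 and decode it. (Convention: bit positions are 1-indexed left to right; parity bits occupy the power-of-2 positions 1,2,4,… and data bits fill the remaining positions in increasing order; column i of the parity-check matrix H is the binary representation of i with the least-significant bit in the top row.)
Syndrome s = H · r^T (mod 2), r = 111101000010101:
  s[0] = (101010101010101)·(111101000010101) mod 2 = 1+0+1+0+0+0+0+0+0+0+1+0+1+0+1 mod 2 = 1
  s[1] = (011001100110011)·(111101000010101) mod 2 = 0+1+1+0+0+1+0+0+0+0+1+0+0+0+1 mod 2 = 1
  s[2] = (000111100001111)·(111101000010101) mod 2 = 0+0+0+1+0+1+0+0+0+0+0+0+1+0+1 mod 2 = 0
  s[3] = (000000011111111)·(111101000010101) mod 2 = 0+0+0+0+0+0+0+0+0+0+1+0+1+0+1 mod 2 = 1
Syndrome = 1101
Column 11 of H equals this syndrome → error at bit 11 (1-indexed).
Flip bit 11: 111101000010101 → 111101000000101
Extract data bits at positions {3,5,6,7,9,10,11,12,13,14,15}: 10100000101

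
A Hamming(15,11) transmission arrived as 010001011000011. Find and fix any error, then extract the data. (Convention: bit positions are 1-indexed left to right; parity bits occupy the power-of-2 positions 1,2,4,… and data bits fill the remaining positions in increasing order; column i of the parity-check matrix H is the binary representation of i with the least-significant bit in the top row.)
Syndrome s = H · r^T (mod 2), r = 010001011000011:
  s[0] = (101010101010101)·(010001011000011) mod 2 = 0+0+0+0+0+0+0+0+1+0+0+0+0+0+1 mod 2 = 0
  s[1] = (011001100110011)·(010001011000011) mod 2 = 0+1+0+0+0+1+0+0+0+0+0+0+0+1+1 mod 2 = 0
  s[2] = (000111100001111)·(010001011000011) mod 2 = 0+0+0+0+0+1+0+0+0+0+0+0+0+1+1 mod 2 = 1
  s[3] = (000000011111111)·(010001011000011) mod 2 = 0+0+0+0+0+0+0+1+1+0+0+0+0+1+1 mod 2 = 0
Syndrome = 0010
Column 4 of H equals this syndrome → error at bit 4 (1-indexed).
Flip bit 4: 010001011000011 → 010101011000011
Extract data bits at positions {3,5,6,7,9,10,11,12,13,14,15}: 00101000011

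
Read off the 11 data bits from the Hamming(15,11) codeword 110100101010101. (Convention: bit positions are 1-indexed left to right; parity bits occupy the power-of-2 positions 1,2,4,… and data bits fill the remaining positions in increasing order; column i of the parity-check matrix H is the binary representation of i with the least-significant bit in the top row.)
Parity bits occupy power-of-2 positions; data bits are at positions {3,5,6,7,9,10,11,12,13,14,15} (1-indexed).
Extract: c[3]=0 c[5]=0 c[6]=0 c[7]=1 c[9]=1 c[10]=0 c[11]=1 c[12]=0 c[13]=1 c[14]=0 c[15]=1
Data = 00011010101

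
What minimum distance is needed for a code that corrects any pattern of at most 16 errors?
Correcting t errors requires d_min ≥ 2t + 1 = 2·16 + 1 = 33.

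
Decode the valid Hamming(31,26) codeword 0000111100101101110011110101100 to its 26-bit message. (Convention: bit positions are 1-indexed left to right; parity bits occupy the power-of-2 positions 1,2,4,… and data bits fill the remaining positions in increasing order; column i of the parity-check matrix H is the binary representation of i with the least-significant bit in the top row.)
Parity bits occupy power-of-2 positions; data bits are at positions {3,5,6,7,9,10,11,12,13,14,15,17,18,19,20,21,22,23,24,25,26,27,28,29,30,31} (1-indexed).
Extract: c[3]=0 c[5]=1 c[6]=1 c[7]=1 c[9]=0 c[10]=0 c[11]=1 c[12]=0 c[13]=1 c[14]=1 c[15]=0 c[17]=1 c[18]=1 c[19]=0 c[20]=0 c[21]=1 c[22]=1 c[23]=1 c[24]=1 c[25]=0 c[26]=1 c[27]=0 c[28]=1 c[29]=1 c[30]=0 c[31]=0
Data = 01110010110110011110101100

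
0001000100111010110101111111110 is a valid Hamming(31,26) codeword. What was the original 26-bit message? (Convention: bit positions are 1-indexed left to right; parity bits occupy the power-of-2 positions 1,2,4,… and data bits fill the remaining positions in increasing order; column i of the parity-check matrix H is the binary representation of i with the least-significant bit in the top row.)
Parity bits occupy power-of-2 positions; data bits are at positions {3,5,6,7,9,10,11,12,13,14,15,17,18,19,20,21,22,23,24,25,26,27,28,29,30,31} (1-indexed).
Extract: c[3]=0 c[5]=0 c[6]=0 c[7]=0 c[9]=0 c[10]=0 c[11]=1 c[12]=1 c[13]=1 c[14]=0 c[15]=1 c[17]=1 c[18]=1 c[19]=0 c[20]=1 c[21]=0 c[22]=1 c[23]=1 c[24]=1 c[25]=1 c[26]=1 c[27]=1 c[28]=1 c[29]=1 c[30]=1 c[31]=0
Data = 00000011101110101111111110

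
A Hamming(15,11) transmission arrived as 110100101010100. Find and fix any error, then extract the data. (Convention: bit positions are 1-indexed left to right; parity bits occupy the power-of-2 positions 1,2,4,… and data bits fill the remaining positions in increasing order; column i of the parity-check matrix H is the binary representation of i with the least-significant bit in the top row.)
Syndrome s = H · r^T (mod 2), r = 110100101010100:
  s[0] = (101010101010101)·(110100101010100) mod 2 = 1+0+0+0+0+0+1+0+1+0+1+0+1+0+0 mod 2 = 1
  s[1] = (011001100110011)·(110100101010100) mod 2 = 0+1+0+0+0+0+1+0+0+0+1+0+0+0+0 mod 2 = 1
  s[2] = (000111100001111)·(110100101010100) mod 2 = 0+0+0+1+0+0+1+0+0+0+0+0+1+0+0 mod 2 = 1
  s[3] = (000000011111111)·(110100101010100) mod 2 = 0+0+0+0+0+0+0+0+1+0+1+0+1+0+0 mod 2 = 1
Syndrome = 1111
Column 15 of H equals this syndrome → error at bit 15 (1-indexed).
Flip bit 15: 110100101010100 → 110100101010101
Extract data bits at positions {3,5,6,7,9,10,11,12,13,14,15}: 00011010101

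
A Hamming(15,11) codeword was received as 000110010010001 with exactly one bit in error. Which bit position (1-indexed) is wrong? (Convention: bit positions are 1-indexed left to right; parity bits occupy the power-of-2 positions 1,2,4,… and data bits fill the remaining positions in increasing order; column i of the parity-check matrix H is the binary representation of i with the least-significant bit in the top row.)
Syndrome s = H · r^T (mod 2), r = 000110010010001:
  s[0] = (101010101010101)·(000110010010001) mod 2 = 0+0+0+0+1+0+0+0+0+0+1+0+0+0+1 mod 2 = 1
  s[1] = (011001100110011)·(000110010010001) mod 2 = 0+0+0+0+0+0+0+0+0+0+1+0+0+0+1 mod 2 = 0
  s[2] = (000111100001111)·(000110010010001) mod 2 = 0+0+0+1+1+0+0+0+0+0+0+0+0+0+1 mod 2 = 1
  s[3] = (000000011111111)·(000110010010001) mod 2 = 0+0+0+0+0+0+0+1+0+0+1+0+0+0+1 mod 2 = 1
Syndrome = 1011
Column i of H is the binary representation of i, so the syndrome is the binary index of the flipped bit.
Read s = 1011 with s[0] as LSB: 1·2^0 + 0·2^1 + 1·2^2 + 1·2^3 = 13.
Error is at bit position 13.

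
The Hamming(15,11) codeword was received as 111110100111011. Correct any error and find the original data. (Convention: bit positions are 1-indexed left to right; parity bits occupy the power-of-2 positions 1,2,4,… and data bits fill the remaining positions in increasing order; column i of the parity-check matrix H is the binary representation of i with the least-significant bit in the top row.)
Syndrome s = H · r^T (mod 2), r = 111110100111011:
  s[0] = (101010101010101)·(111110100111011) mod 2 = 1+0+1+0+1+0+1+0+0+0+1+0+0+0+1 mod 2 = 0
  s[1] = (011001100110011)·(111110100111011) mod 2 = 0+1+1+0+0+0+1+0+0+1+1+0+0+1+1 mod 2 = 1
  s[2] = (000111100001111)·(111110100111011) mod 2 = 0+0+0+1+1+0+1+0+0+0+0+1+0+1+1 mod 2 = 0
  s[3] = (000000011111111)·(111110100111011) mod 2 = 0+0+0+0+0+0+0+0+0+1+1+1+0+1+1 mod 2 = 1
Syndrome = 0101
Column 10 of H equals this syndrome → error at bit 10 (1-indexed).
Flip bit 10: 111110100111011 → 111110100011011
Extract data bits at positions {3,5,6,7,9,10,11,12,13,14,15}: 11010011011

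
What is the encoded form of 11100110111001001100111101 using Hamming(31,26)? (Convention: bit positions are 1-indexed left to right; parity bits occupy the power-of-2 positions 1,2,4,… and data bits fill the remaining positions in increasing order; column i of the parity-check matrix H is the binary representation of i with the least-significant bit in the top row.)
Codeword c = d · G (mod 2), d = 11100110111001001100111101:
  c[0] = d·G[:,0] = (11100110111001001100111101)·(11011010101101010101010101) mod 2 = 1+1+0+0+0+0+1+0+1+0+1+0+0+1+0+0+0+1+0+0+0+1+0+1+0+1 mod 2 = 0
  c[1] = d·G[:,1] = (11100110111001001100111101)·(10110110011011001100110011) mod 2 = 1+0+1+0+0+1+1+0+0+1+1+0+0+1+0+0+1+1+0+0+1+1+0+0+0+1 mod 2 = 0
  c[2] = d·G[:,2] = (11100110111001001100111101)·(10000000000000000000000000) mod 2 = 1+0+0+0+0+0+0+0+0+0+0+0+0+0+0+0+0+0+0+0+0+0+0+0+0+0 mod 2 = 1
  c[3] = d·G[:,3] = (11100110111001001100111101)·(01110001111000111100001111) mod 2 = 0+1+1+0+0+0+0+0+1+1+1+0+0+0+0+0+1+1+0+0+0+0+1+1+0+1 mod 2 = 0
  c[4] = d·G[:,4] = (11100110111001001100111101)·(01000000000000000000000000) mod 2 = 0+1+0+0+0+0+0+0+0+0+0+0+0+0+0+0+0+0+0+0+0+0+0+0+0+0 mod 2 = 1
  c[5] = d·G[:,5] = (11100110111001001100111101)·(00100000000000000000000000) mod 2 = 0+0+1+0+0+0+0+0+0+0+0+0+0+0+0+0+0+0+0+0+0+0+0+0+0+0 mod 2 = 1
  c[6] = d·G[:,6] = (11100110111001001100111101)·(00010000000000000000000000) mod 2 = 0+0+0+0+0+0+0+0+0+0+0+0+0+0+0+0+0+0+0+0+0+0+0+0+0+0 mod 2 = 0
  c[7] = d·G[:,7] = (11100110111001001100111101)·(00001111111000000011111111) mod 2 = 0+0+0+0+0+1+1+0+1+1+1+0+0+0+0+0+0+0+0+0+1+1+1+1+0+1 mod 2 = 0
  c[8] = d·G[:,8] = (11100110111001001100111101)·(00001000000000000000000000) mod 2 = 0+0+0+0+0+0+0+0+0+0+0+0+0+0+0+0+0+0+0+0+0+0+0+0+0+0 mod 2 = 0
  c[9] = d·G[:,9] = (11100110111001001100111101)·(00000100000000000000000000) mod 2 = 0+0+0+0+0+1+0+0+0+0+0+0+0+0+0+0+0+0+0+0+0+0+0+0+0+0 mod 2 = 1
  c[10] = d·G[:,10] = (11100110111001001100111101)·(00000010000000000000000000) mod 2 = 0+0+0+0+0+0+1+0+0+0+0+0+0+0+0+0+0+0+0+0+0+0+0+0+0+0 mod 2 = 1
  c[11] = d·G[:,11] = (11100110111001001100111101)·(00000001000000000000000000) mod 2 = 0+0+0+0+0+0+0+0+0+0+0+0+0+0+0+0+0+0+0+0+0+0+0+0+0+0 mod 2 = 0
  c[12] = d·G[:,12] = (11100110111001001100111101)·(00000000100000000000000000) mod 2 = 0+0+0+0+0+0+0+0+1+0+0+0+0+0+0+0+0+0+0+0+0+0+0+0+0+0 mod 2 = 1
  c[13] = d·G[:,13] = (11100110111001001100111101)·(00000000010000000000000000) mod 2 = 0+0+0+0+0+0+0+0+0+1+0+0+0+0+0+0+0+0+0+0+0+0+0+0+0+0 mod 2 = 1
  c[14] = d·G[:,14] = (11100110111001001100111101)·(00000000001000000000000000) mod 2 = 0+0+0+0+0+0+0+0+0+0+1+0+0+0+0+0+0+0+0+0+0+0+0+0+0+0 mod 2 = 1
  c[15] = d·G[:,15] = (11100110111001001100111101)·(00000000000111111111111111) mod 2 = 0+0+0+0+0+0+0+0+0+0+0+0+0+1+0+0+1+1+0+0+1+1+1+1+0+1 mod 2 = 0
  c[16] = d·G[:,16] = (11100110111001001100111101)·(00000000000100000000000000) mod 2 = 0+0+0+0+0+0+0+0+0+0+0+0+0+0+0+0+0+0+0+0+0+0+0+0+0+0 mod 2 = 0
  c[17] = d·G[:,17] = (11100110111001001100111101)·(00000000000010000000000000) mod 2 = 0+0+0+0+0+0+0+0+0+0+0+0+0+0+0+0+0+0+0+0+0+0+0+0+0+0 mod 2 = 0
  c[18] = d·G[:,18] = (11100110111001001100111101)·(00000000000001000000000000) mod 2 = 0+0+0+0+0+0+0+0+0+0+0+0+0+1+0+0+0+0+0+0+0+0+0+0+0+0 mod 2 = 1
  c[19] = d·G[:,19] = (11100110111001001100111101)·(00000000000000100000000000) mod 2 = 0+0+0+0+0+0+0+0+0+0+0+0+0+0+0+0+0+0+0+0+0+0+0+0+0+0 mod 2 = 0
  c[20] = d·G[:,20] = (11100110111001001100111101)·(00000000000000010000000000) mod 2 = 0+0+0+0+0+0+0+0+0+0+0+0+0+0+0+0+0+0+0+0+0+0+0+0+0+0 mod 2 = 0
  c[21] = d·G[:,21] = (11100110111001001100111101)·(00000000000000001000000000) mod 2 = 0+0+0+0+0+0+0+0+0+0+0+0+0+0+0+0+1+0+0+0+0+0+0+0+0+0 mod 2 = 1
  c[22] = d·G[:,22] = (11100110111001001100111101)·(00000000000000000100000000) mod 2 = 0+0+0+0+0+0+0+0+0+0+0+0+0+0+0+0+0+1+0+0+0+0+0+0+0+0 mod 2 = 1
  c[23] = d·G[:,23] = (11100110111001001100111101)·(00000000000000000010000000) mod 2 = 0+0+0+0+0+0+0+0+0+0+0+0+0+0+0+0+0+0+0+0+0+0+0+0+0+0 mod 2 = 0
  c[24] = d·G[:,24] = (11100110111001001100111101)·(00000000000000000001000000) mod 2 = 0+0+0+0+0+0+0+0+0+0+0+0+0+0+0+0+0+0+0+0+0+0+0+0+0+0 mod 2 = 0
  c[25] = d·G[:,25] = (11100110111001001100111101)·(00000000000000000000100000) mod 2 = 0+0+0+0+0+0+0+0+0+0+0+0+0+0+0+0+0+0+0+0+1+0+0+0+0+0 mod 2 = 1
  c[26] = d·G[:,26] = (11100110111001001100111101)·(00000000000000000000010000) mod 2 = 0+0+0+0+0+0+0+0+0+0+0+0+0+0+0+0+0+0+0+0+0+1+0+0+0+0 mod 2 = 1
  c[27] = d·G[:,27] = (11100110111001001100111101)·(00000000000000000000001000) mod 2 = 0+0+0+0+0+0+0+0+0+0+0+0+0+0+0+0+0+0+0+0+0+0+1+0+0+0 mod 2 = 1
  c[28] = d·G[:,28] = (11100110111001001100111101)·(00000000000000000000000100) mod 2 = 0+0+0+0+0+0+0+0+0+0+0+0+0+0+0+0+0+0+0+0+0+0+0+1+0+0 mod 2 = 1
  c[29] = d·G[:,29] = (11100110111001001100111101)·(00000000000000000000000010) mod 2 = 0+0+0+0+0+0+0+0+0+0+0+0+0+0+0+0+0+0+0+0+0+0+0+0+0+0 mod 2 = 0
  c[30] = d·G[:,30] = (11100110111001001100111101)·(00000000000000000000000001) mod 2 = 0+0+0+0+0+0+0+0+0+0+0+0+0+0+0+0+0+0+0+0+0+0+0+0+0+1 mod 2 = 1
Codeword = 0010110001101110001001100111101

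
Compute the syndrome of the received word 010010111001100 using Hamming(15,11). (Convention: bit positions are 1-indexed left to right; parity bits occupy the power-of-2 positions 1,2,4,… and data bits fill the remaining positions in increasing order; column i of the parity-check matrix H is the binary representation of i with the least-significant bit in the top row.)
Syndrome s = H · r^T (mod 2), r = 010010111001100:
  s[0] = (101010101010101)·(010010111001100) mod 2 = 0+0+0+0+1+0+1+0+1+0+0+0+1+0+0 mod 2 = 0
  s[1] = (011001100110011)·(010010111001100) mod 2 = 0+1+0+0+0+0+1+0+0+0+0+0+0+0+0 mod 2 = 0
  s[2] = (000111100001111)·(010010111001100) mod 2 = 0+0+0+0+1+0+1+0+0+0+0+1+1+0+0 mod 2 = 0
  s[3] = (000000011111111)·(010010111001100) mod 2 = 0+0+0+0+0+0+0+1+1+0+0+1+1+0+0 mod 2 = 0
Syndrome = 0000
s = 0: no error detected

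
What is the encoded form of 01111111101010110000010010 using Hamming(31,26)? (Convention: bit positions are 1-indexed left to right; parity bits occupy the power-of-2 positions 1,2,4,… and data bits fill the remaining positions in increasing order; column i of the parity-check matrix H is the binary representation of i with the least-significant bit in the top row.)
Codeword c = d · G (mod 2), d = 01111111101010110000010010:
  c[0] = d·G[:,0] = (01111111101010110000010010)·(11011010101101010101010101) mod 2 = 0+1+0+1+1+0+1+0+1+0+1+0+0+0+0+1+0+0+0+0+0+1+0+0+0+0 mod 2 = 0
  c[1] = d·G[:,1] = (01111111101010110000010010)·(10110110011011001100110011) mod 2 = 0+0+1+1+0+1+1+0+0+0+1+0+1+0+0+0+0+0+0+0+0+1+0+0+1+0 mod 2 = 0
  c[2] = d·G[:,2] = (01111111101010110000010010)·(10000000000000000000000000) mod 2 = 0+0+0+0+0+0+0+0+0+0+0+0+0+0+0+0+0+0+0+0+0+0+0+0+0+0 mod 2 = 0
  c[3] = d·G[:,3] = (01111111101010110000010010)·(01110001111000111100001111) mod 2 = 0+1+1+1+0+0+0+1+1+0+1+0+0+0+1+1+0+0+0+0+0+0+0+0+1+0 mod 2 = 1
  c[4] = d·G[:,4] = (01111111101010110000010010)·(01000000000000000000000000) mod 2 = 0+1+0+0+0+0+0+0+0+0+0+0+0+0+0+0+0+0+0+0+0+0+0+0+0+0 mod 2 = 1
  c[5] = d·G[:,5] = (01111111101010110000010010)·(00100000000000000000000000) mod 2 = 0+0+1+0+0+0+0+0+0+0+0+0+0+0+0+0+0+0+0+0+0+0+0+0+0+0 mod 2 = 1
  c[6] = d·G[:,6] = (01111111101010110000010010)·(00010000000000000000000000) mod 2 = 0+0+0+1+0+0+0+0+0+0+0+0+0+0+0+0+0+0+0+0+0+0+0+0+0+0 mod 2 = 1
  c[7] = d·G[:,7] = (01111111101010110000010010)·(00001111111000000011111111) mod 2 = 0+0+0+0+1+1+1+1+1+0+1+0+0+0+0+0+0+0+0+0+0+1+0+0+1+0 mod 2 = 0
  c[8] = d·G[:,8] = (01111111101010110000010010)·(00001000000000000000000000) mod 2 = 0+0+0+0+1+0+0+0+0+0+0+0+0+0+0+0+0+0+0+0+0+0+0+0+0+0 mod 2 = 1
  c[9] = d·G[:,9] = (01111111101010110000010010)·(00000100000000000000000000) mod 2 = 0+0+0+0+0+1+0+0+0+0+0+0+0+0+0+0+0+0+0+0+0+0+0+0+0+0 mod 2 = 1
  c[10] = d·G[:,10] = (01111111101010110000010010)·(00000010000000000000000000) mod 2 = 0+0+0+0+0+0+1+0+0+0+0+0+0+0+0+0+0+0+0+0+0+0+0+0+0+0 mod 2 = 1
  c[11] = d·G[:,11] = (01111111101010110000010010)·(00000001000000000000000000) mod 2 = 0+0+0+0+0+0+0+1+0+0+0+0+0+0+0+0+0+0+0+0+0+0+0+0+0+0 mod 2 = 1
  c[12] = d·G[:,12] = (01111111101010110000010010)·(00000000100000000000000000) mod 2 = 0+0+0+0+0+0+0+0+1+0+0+0+0+0+0+0+0+0+0+0+0+0+0+0+0+0 mod 2 = 1
  c[13] = d·G[:,13] = (01111111101010110000010010)·(00000000010000000000000000) mod 2 = 0+0+0+0+0+0+0+0+0+0+0+0+0+0+0+0+0+0+0+0+0+0+0+0+0+0 mod 2 = 0
  c[14] = d·G[:,14] = (01111111101010110000010010)·(00000000001000000000000000) mod 2 = 0+0+0+0+0+0+0+0+0+0+1+0+0+0+0+0+0+0+0+0+0+0+0+0+0+0 mod 2 = 1
  c[15] = d·G[:,15] = (01111111101010110000010010)·(00000000000111111111111111) mod 2 = 0+0+0+0+0+0+0+0+0+0+0+0+1+0+1+1+0+0+0+0+0+1+0+0+1+0 mod 2 = 1
  c[16] = d·G[:,16] = (01111111101010110000010010)·(00000000000100000000000000) mod 2 = 0+0+0+0+0+0+0+0+0+0+0+0+0+0+0+0+0+0+0+0+0+0+0+0+0+0 mod 2 = 0
  c[17] = d·G[:,17] = (01111111101010110000010010)·(00000000000010000000000000) mod 2 = 0+0+0+0+0+0+0+0+0+0+0+0+1+0+0+0+0+0+0+0+0+0+0+0+0+0 mod 2 = 1
  c[18] = d·G[:,18] = (01111111101010110000010010)·(00000000000001000000000000) mod 2 = 0+0+0+0+0+0+0+0+0+0+0+0+0+0+0+0+0+0+0+0+0+0+0+0+0+0 mod 2 = 0
  c[19] = d·G[:,19] = (01111111101010110000010010)·(00000000000000100000000000) mod 2 = 0+0+0+0+0+0+0+0+0+0+0+0+0+0+1+0+0+0+0+0+0+0+0+0+0+0 mod 2 = 1
  c[20] = d·G[:,20] = (01111111101010110000010010)·(00000000000000010000000000) mod 2 = 0+0+0+0+0+0+0+0+0+0+0+0+0+0+0+1+0+0+0+0+0+0+0+0+0+0 mod 2 = 1
  c[21] = d·G[:,21] = (01111111101010110000010010)·(00000000000000001000000000) mod 2 = 0+0+0+0+0+0+0+0+0+0+0+0+0+0+0+0+0+0+0+0+0+0+0+0+0+0 mod 2 = 0
  c[22] = d·G[:,22] = (01111111101010110000010010)·(00000000000000000100000000) mod 2 = 0+0+0+0+0+0+0+0+0+0+0+0+0+0+0+0+0+0+0+0+0+0+0+0+0+0 mod 2 = 0
  c[23] = d·G[:,23] = (01111111101010110000010010)·(00000000000000000010000000) mod 2 = 0+0+0+0+0+0+0+0+0+0+0+0+0+0+0+0+0+0+0+0+0+0+0+0+0+0 mod 2 = 0
  c[24] = d·G[:,24] = (01111111101010110000010010)·(00000000000000000001000000) mod 2 = 0+0+0+0+0+0+0+0+0+0+0+0+0+0+0+0+0+0+0+0+0+0+0+0+0+0 mod 2 = 0
  c[25] = d·G[:,25] = (01111111101010110000010010)·(00000000000000000000100000) mod 2 = 0+0+0+0+0+0+0+0+0+0+0+0+0+0+0+0+0+0+0+0+0+0+0+0+0+0 mod 2 = 0
  c[26] = d·G[:,26] = (01111111101010110000010010)·(00000000000000000000010000) mod 2 = 0+0+0+0+0+0+0+0+0+0+0+0+0+0+0+0+0+0+0+0+0+1+0+0+0+0 mod 2 = 1
  c[27] = d·G[:,27] = (01111111101010110000010010)·(00000000000000000000001000) mod 2 = 0+0+0+0+0+0+0+0+0+0+0+0+0+0+0+0+0+0+0+0+0+0+0+0+0+0 mod 2 = 0
  c[28] = d·G[:,28] = (01111111101010110000010010)·(00000000000000000000000100) mod 2 = 0+0+0+0+0+0+0+0+0+0+0+0+0+0+0+0+0+0+0+0+0+0+0+0+0+0 mod 2 = 0
  c[29] = d·G[:,29] = (01111111101010110000010010)·(00000000000000000000000010) mod 2 = 0+0+0+0+0+0+0+0+0+0+0+0+0+0+0+0+0+0+0+0+0+0+0+0+1+0 mod 2 = 1
  c[30] = d·G[:,30] = (01111111101010110000010010)·(00000000000000000000000001) mod 2 = 0+0+0+0+0+0+0+0+0+0+0+0+0+0+0+0+0+0+0+0+0+0+0+0+0+0 mod 2 = 0
Codeword = 0001111011111011010110000010010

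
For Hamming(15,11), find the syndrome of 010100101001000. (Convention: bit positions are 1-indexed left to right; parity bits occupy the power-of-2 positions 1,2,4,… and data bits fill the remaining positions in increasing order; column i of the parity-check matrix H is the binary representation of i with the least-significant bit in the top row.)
Syndrome s = H · r^T (mod 2), r = 010100101001000:
  s[0] = (101010101010101)·(010100101001000) mod 2 = 0+0+0+0+0+0+1+0+1+0+0+0+0+0+0 mod 2 = 0
  s[1] = (011001100110011)·(010100101001000) mod 2 = 0+1+0+0+0+0+1+0+0+0+0+0+0+0+0 mod 2 = 0
  s[2] = (000111100001111)·(010100101001000) mod 2 = 0+0+0+1+0+0+1+0+0+0+0+1+0+0+0 mod 2 = 1
  s[3] = (000000011111111)·(010100101001000) mod 2 = 0+0+0+0+0+0+0+0+1+0+0+1+0+0+0 mod 2 = 0
Syndrome = 0010
Non-zero syndrome: error at position 4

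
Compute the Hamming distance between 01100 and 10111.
XOR = 11011, count of 1s = 4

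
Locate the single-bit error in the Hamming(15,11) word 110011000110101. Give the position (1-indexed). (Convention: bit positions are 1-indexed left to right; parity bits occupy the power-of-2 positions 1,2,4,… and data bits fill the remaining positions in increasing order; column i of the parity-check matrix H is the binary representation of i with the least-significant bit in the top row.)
Syndrome s = H · r^T (mod 2), r = 110011000110101:
  s[0] = (101010101010101)·(110011000110101) mod 2 = 1+0+0+0+1+0+0+0+0+0+1+0+1+0+1 mod 2 = 1
  s[1] = (011001100110011)·(110011000110101) mod 2 = 0+1+0+0+0+1+0+0+0+1+1+0+0+0+1 mod 2 = 1
  s[2] = (000111100001111)·(110011000110101) mod 2 = 0+0+0+0+1+1+0+0+0+0+0+0+1+0+1 mod 2 = 0
  s[3] = (000000011111111)·(110011000110101) mod 2 = 0+0+0+0+0+0+0+0+0+1+1+0+1+0+1 mod 2 = 0
Syndrome = 1100
Column i of H is the binary representation of i, so the syndrome is the binary index of the flipped bit.
Read s = 1100 with s[0] as LSB: 1·2^0 + 1·2^1 + 0·2^2 + 0·2^3 = 3.
Error is at bit position 3.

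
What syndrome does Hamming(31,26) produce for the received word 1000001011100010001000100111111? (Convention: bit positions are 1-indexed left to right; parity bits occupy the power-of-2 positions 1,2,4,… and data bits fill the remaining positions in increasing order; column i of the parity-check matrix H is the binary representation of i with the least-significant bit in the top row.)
Syndrome s = H · r^T (mod 2), r = 1000001011100010001000100111111:
  s[0] = (1010101010101010101010101010101)·(1000001011100010001000100111111) mod 2 = 1+0+0+0+0+0+1+0+1+0+1+0+0+0+1+0+0+0+1+0+0+0+1+0+0+0+1+0+1+0+1 mod 2 = 0
  s[1] = (0110011001100110011001100110011)·(1000001011100010001000100111111) mod 2 = 0+0+0+0+0+0+1+0+0+1+1+0+0+0+1+0+0+0+1+0+0+0+1+0+0+1+1+0+0+1+1 mod 2 = 0
  s[2] = (0001111000011110000111100001111)·(1000001011100010001000100111111) mod 2 = 0+0+0+0+0+0+1+0+0+0+0+0+0+0+1+0+0+0+0+0+0+0+1+0+0+0+0+1+1+1+1 mod 2 = 1
  s[3] = (0000000111111110000000011111111)·(1000001011100010001000100111111) mod 2 = 0+0+0+0+0+0+0+0+1+1+1+0+0+0+1+0+0+0+0+0+0+0+0+0+0+1+1+1+1+1+1 mod 2 = 0
  s[4] = (0000000000000001111111111111111)·(1000001011100010001000100111111) mod 2 = 0+0+0+0+0+0+0+0+0+0+0+0+0+0+0+0+0+0+1+0+0+0+1+0+0+1+1+1+1+1+1 mod 2 = 0
Syndrome = 00100
Non-zero syndrome: error at position 4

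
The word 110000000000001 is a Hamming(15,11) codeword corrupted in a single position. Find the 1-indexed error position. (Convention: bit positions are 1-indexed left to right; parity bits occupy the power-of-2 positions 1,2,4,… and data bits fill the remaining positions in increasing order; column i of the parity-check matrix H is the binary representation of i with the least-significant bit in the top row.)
Syndrome s = H · r^T (mod 2), r = 110000000000001:
  s[0] = (101010101010101)·(110000000000001) mod 2 = 1+0+0+0+0+0+0+0+0+0+0+0+0+0+1 mod 2 = 0
  s[1] = (011001100110011)·(110000000000001) mod 2 = 0+1+0+0+0+0+0+0+0+0+0+0+0+0+1 mod 2 = 0
  s[2] = (000111100001111)·(110000000000001) mod 2 = 0+0+0+0+0+0+0+0+0+0+0+0+0+0+1 mod 2 = 1
  s[3] = (000000011111111)·(110000000000001) mod 2 = 0+0+0+0+0+0+0+0+0+0+0+0+0+0+1 mod 2 = 1
Syndrome = 0011
Column i of H is the binary representation of i, so the syndrome is the binary index of the flipped bit.
Read s = 0011 with s[0] as LSB: 0·2^0 + 0·2^1 + 1·2^2 + 1·2^3 = 12.
Error is at bit position 12.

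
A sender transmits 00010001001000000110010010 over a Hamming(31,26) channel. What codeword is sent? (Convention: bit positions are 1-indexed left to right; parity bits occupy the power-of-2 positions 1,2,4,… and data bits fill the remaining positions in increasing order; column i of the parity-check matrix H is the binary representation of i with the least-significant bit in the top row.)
Codeword c = d · G (mod 2), d = 00010001001000000110010010:
  c[0] = d·G[:,0] = (00010001001000000110010010)·(11011010101101010101010101) mod 2 = 0+0+0+1+0+0+0+0+0+0+1+0+0+0+0+0+0+1+0+0+0+1+0+0+0+0 mod 2 = 0
  c[1] = d·G[:,1] = (00010001001000000110010010)·(10110110011011001100110011) mod 2 = 0+0+0+1+0+0+0+0+0+0+1+0+0+0+0+0+0+1+0+0+0+1+0+0+1+0 mod 2 = 1
  c[2] = d·G[:,2] = (00010001001000000110010010)·(10000000000000000000000000) mod 2 = 0+0+0+0+0+0+0+0+0+0+0+0+0+0+0+0+0+0+0+0+0+0+0+0+0+0 mod 2 = 0
  c[3] = d·G[:,3] = (00010001001000000110010010)·(01110001111000111100001111) mod 2 = 0+0+0+1+0+0+0+1+0+0+1+0+0+0+0+0+0+1+0+0+0+0+0+0+1+0 mod 2 = 1
  c[4] = d·G[:,4] = (00010001001000000110010010)·(01000000000000000000000000) mod 2 = 0+0+0+0+0+0+0+0+0+0+0+0+0+0+0+0+0+0+0+0+0+0+0+0+0+0 mod 2 = 0
  c[5] = d·G[:,5] = (00010001001000000110010010)·(00100000000000000000000000) mod 2 = 0+0+0+0+0+0+0+0+0+0+0+0+0+0+0+0+0+0+0+0+0+0+0+0+0+0 mod 2 = 0
  c[6] = d·G[:,6] = (00010001001000000110010010)·(00010000000000000000000000) mod 2 = 0+0+0+1+0+0+0+0+0+0+0+0+0+0+0+0+0+0+0+0+0+0+0+0+0+0 mod 2 = 1
  c[7] = d·G[:,7] = (00010001001000000110010010)·(00001111111000000011111111) mod 2 = 0+0+0+0+0+0+0+1+0+0+1+0+0+0+0+0+0+0+1+0+0+1+0+0+1+0 mod 2 = 1
  c[8] = d·G[:,8] = (00010001001000000110010010)·(00001000000000000000000000) mod 2 = 0+0+0+0+0+0+0+0+0+0+0+0+0+0+0+0+0+0+0+0+0+0+0+0+0+0 mod 2 = 0
  c[9] = d·G[:,9] = (00010001001000000110010010)·(00000100000000000000000000) mod 2 = 0+0+0+0+0+0+0+0+0+0+0+0+0+0+0+0+0+0+0+0+0+0+0+0+0+0 mod 2 = 0
  c[10] = d·G[:,10] = (00010001001000000110010010)·(00000010000000000000000000) mod 2 = 0+0+0+0+0+0+0+0+0+0+0+0+0+0+0+0+0+0+0+0+0+0+0+0+0+0 mod 2 = 0
  c[11] = d·G[:,11] = (00010001001000000110010010)·(00000001000000000000000000) mod 2 = 0+0+0+0+0+0+0+1+0+0+0+0+0+0+0+0+0+0+0+0+0+0+0+0+0+0 mod 2 = 1
  c[12] = d·G[:,12] = (00010001001000000110010010)·(00000000100000000000000000) mod 2 = 0+0+0+0+0+0+0+0+0+0+0+0+0+0+0+0+0+0+0+0+0+0+0+0+0+0 mod 2 = 0
  c[13] = d·G[:,13] = (00010001001000000110010010)·(00000000010000000000000000) mod 2 = 0+0+0+0+0+0+0+0+0+0+0+0+0+0+0+0+0+0+0+0+0+0+0+0+0+0 mod 2 = 0
  c[14] = d·G[:,14] = (00010001001000000110010010)·(00000000001000000000000000) mod 2 = 0+0+0+0+0+0+0+0+0+0+1+0+0+0+0+0+0+0+0+0+0+0+0+0+0+0 mod 2 = 1
  c[15] = d·G[:,15] = (00010001001000000110010010)·(00000000000111111111111111) mod 2 = 0+0+0+0+0+0+0+0+0+0+0+0+0+0+0+0+0+1+1+0+0+1+0+0+1+0 mod 2 = 0
  c[16] = d·G[:,16] = (00010001001000000110010010)·(00000000000100000000000000) mod 2 = 0+0+0+0+0+0+0+0+0+0+0+0+0+0+0+0+0+0+0+0+0+0+0+0+0+0 mod 2 = 0
  c[17] = d·G[:,17] = (00010001001000000110010010)·(00000000000010000000000000) mod 2 = 0+0+0+0+0+0+0+0+0+0+0+0+0+0+0+0+0+0+0+0+0+0+0+0+0+0 mod 2 = 0
  c[18] = d·G[:,18] = (00010001001000000110010010)·(00000000000001000000000000) mod 2 = 0+0+0+0+0+0+0+0+0+0+0+0+0+0+0+0+0+0+0+0+0+0+0+0+0+0 mod 2 = 0
  c[19] = d·G[:,19] = (00010001001000000110010010)·(00000000000000100000000000) mod 2 = 0+0+0+0+0+0+0+0+0+0+0+0+0+0+0+0+0+0+0+0+0+0+0+0+0+0 mod 2 = 0
  c[20] = d·G[:,20] = (00010001001000000110010010)·(00000000000000010000000000) mod 2 = 0+0+0+0+0+0+0+0+0+0+0+0+0+0+0+0+0+0+0+0+0+0+0+0+0+0 mod 2 = 0
  c[21] = d·G[:,21] = (00010001001000000110010010)·(00000000000000001000000000) mod 2 = 0+0+0+0+0+0+0+0+0+0+0+0+0+0+0+0+0+0+0+0+0+0+0+0+0+0 mod 2 = 0
  c[22] = d·G[:,22] = (00010001001000000110010010)·(00000000000000000100000000) mod 2 = 0+0+0+0+0+0+0+0+0+0+0+0+0+0+0+0+0+1+0+0+0+0+0+0+0+0 mod 2 = 1
  c[23] = d·G[:,23] = (00010001001000000110010010)·(00000000000000000010000000) mod 2 = 0+0+0+0+0+0+0+0+0+0+0+0+0+0+0+0+0+0+1+0+0+0+0+0+0+0 mod 2 = 1
  c[24] = d·G[:,24] = (00010001001000000110010010)·(00000000000000000001000000) mod 2 = 0+0+0+0+0+0+0+0+0+0+0+0+0+0+0+0+0+0+0+0+0+0+0+0+0+0 mod 2 = 0
  c[25] = d·G[:,25] = (00010001001000000110010010)·(00000000000000000000100000) mod 2 = 0+0+0+0+0+0+0+0+0+0+0+0+0+0+0+0+0+0+0+0+0+0+0+0+0+0 mod 2 = 0
  c[26] = d·G[:,26] = (00010001001000000110010010)·(00000000000000000000010000) mod 2 = 0+0+0+0+0+0+0+0+0+0+0+0+0+0+0+0+0+0+0+0+0+1+0+0+0+0 mod 2 = 1
  c[27] = d·G[:,27] = (00010001001000000110010010)·(00000000000000000000001000) mod 2 = 0+0+0+0+0+0+0+0+0+0+0+0+0+0+0+0+0+0+0+0+0+0+0+0+0+0 mod 2 = 0
  c[28] = d·G[:,28] = (00010001001000000110010010)·(00000000000000000000000100) mod 2 = 0+0+0+0+0+0+0+0+0+0+0+0+0+0+0+0+0+0+0+0+0+0+0+0+0+0 mod 2 = 0
  c[29] = d·G[:,29] = (00010001001000000110010010)·(00000000000000000000000010) mod 2 = 0+0+0+0+0+0+0+0+0+0+0+0+0+0+0+0+0+0+0+0+0+0+0+0+1+0 mod 2 = 1
  c[30] = d·G[:,30] = (00010001001000000110010010)·(00000000000000000000000001) mod 2 = 0+0+0+0+0+0+0+0+0+0+0+0+0+0+0+0+0+0+0+0+0+0+0+0+0+0 mod 2 = 0
Codeword = 0101001100010010000000110010010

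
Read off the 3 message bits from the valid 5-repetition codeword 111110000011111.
Split into 5-bit blocks: 11111 00000 11111
Data = 101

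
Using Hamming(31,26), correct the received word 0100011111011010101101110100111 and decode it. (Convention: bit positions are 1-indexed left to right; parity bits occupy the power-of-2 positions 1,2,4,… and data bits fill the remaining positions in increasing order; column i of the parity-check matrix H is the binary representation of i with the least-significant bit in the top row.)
Syndrome s = H · r^T (mod 2), r = 0100011111011010101101110100111:
  s[0] = (1010101010101010101010101010101)·(0100011111011010101101110100111) mod 2 = 0+0+0+0+0+0+1+0+1+0+0+0+1+0+1+0+1+0+1+0+0+0+1+0+0+0+0+0+1+0+1 mod 2 = 1
  s[1] = (0110011001100110011001100110011)·(0100011111011010101101110100111) mod 2 = 0+1+0+0+0+1+1+0+0+1+0+0+0+0+1+0+0+0+1+0+0+1+1+0+0+1+0+0+0+1+1 mod 2 = 1
  s[2] = (0001111000011110000111100001111)·(0100011111011010101101110100111) mod 2 = 0+0+0+0+0+1+1+0+0+0+0+1+1+0+1+0+0+0+0+1+0+1+1+0+0+0+0+0+1+1+1 mod 2 = 1
  s[3] = (0000000111111110000000011111111)·(0100011111011010101101110100111) mod 2 = 0+0+0+0+0+0+0+1+1+1+0+1+1+0+1+0+0+0+0+0+0+0+0+1+0+1+0+0+1+1+1 mod 2 = 1
  s[4] = (0000000000000001111111111111111)·(0100011111011010101101110100111) mod 2 = 0+0+0+0+0+0+0+0+0+0+0+0+0+0+0+0+1+0+1+1+0+1+1+1+0+1+0+0+1+1+1 mod 2 = 0
Syndrome = 11110
Column 15 of H equals this syndrome → error at bit 15 (1-indexed).
Flip bit 15: 0100011111011010101101110100111 → 0100011111011000101101110100111
Extract data bits at positions {3,5,6,7,9,10,11,12,13,14,15,17,18,19,20,21,22,23,24,25,26,27,28,29,30,31}: 00111101100101101110100111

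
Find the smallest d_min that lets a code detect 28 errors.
Detecting e errors requires d_min ≥ e + 1 = 28 + 1 = 29.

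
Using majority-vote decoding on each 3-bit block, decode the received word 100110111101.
Split into 3-bit blocks and majority-vote each:
  block 1 = 100: 1 ones, 2 zeros → 0
  block 2 = 110: 2 ones, 1 zeros → 1
  block 3 = 111: 3 ones, 0 zeros → 1
  block 4 = 101: 2 ones, 1 zeros → 1
Decoded = 0111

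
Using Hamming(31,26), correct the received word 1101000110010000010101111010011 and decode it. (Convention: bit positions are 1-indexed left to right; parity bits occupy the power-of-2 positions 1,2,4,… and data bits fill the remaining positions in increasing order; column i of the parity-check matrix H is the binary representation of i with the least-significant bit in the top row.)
Syndrome s = H · r^T (mod 2), r = 1101000110010000010101111010011:
  s[0] = (1010101010101010101010101010101)·(1101000110010000010101111010011) mod 2 = 1+0+0+0+0+0+0+0+1+0+0+0+0+0+0+0+0+0+0+0+0+0+1+0+1+0+1+0+0+0+1 mod 2 = 0
  s[1] = (0110011001100110011001100110011)·(1101000110010000010101111010011) mod 2 = 0+1+0+0+0+0+0+0+0+0+0+0+0+0+0+0+0+1+0+0+0+1+1+0+0+0+1+0+0+1+1 mod 2 = 1
  s[2] = (0001111000011110000111100001111)·(1101000110010000010101111010011) mod 2 = 0+0+0+1+0+0+0+0+0+0+0+1+0+0+0+0+0+0+0+1+0+1+1+0+0+0+0+0+0+1+1 mod 2 = 1
  s[3] = (0000000111111110000000011111111)·(1101000110010000010101111010011) mod 2 = 0+0+0+0+0+0+0+1+1+0+0+1+0+0+0+0+0+0+0+0+0+0+0+1+1+0+1+0+0+1+1 mod 2 = 0
  s[4] = (0000000000000001111111111111111)·(1101000110010000010101111010011) mod 2 = 0+0+0+0+0+0+0+0+0+0+0+0+0+0+0+0+0+1+0+1+0+1+1+1+1+0+1+0+0+1+1 mod 2 = 1
Syndrome = 01101
Column 22 of H equals this syndrome → error at bit 22 (1-indexed).
Flip bit 22: 1101000110010000010101111010011 → 1101000110010000010100111010011
Extract data bits at positions {3,5,6,7,9,10,11,12,13,14,15,17,18,19,20,21,22,23,24,25,26,27,28,29,30,31}: 00001001000010100111010011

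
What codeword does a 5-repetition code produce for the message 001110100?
Repeat each bit 5× and concatenate:
0→00000  0→00000  1→11111  1→11111  1→11111  0→00000  1→11111  0→00000  0→00000
Codeword = 000000000011111111111111100000111110000000000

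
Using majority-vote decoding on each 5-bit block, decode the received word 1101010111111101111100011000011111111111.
Split into 5-bit blocks and majority-vote each:
  block 1 = 11010: 3 ones, 2 zeros → 1
  block 2 = 10111: 4 ones, 1 zeros → 1
  block 3 = 11110: 4 ones, 1 zeros → 1
  block 4 = 11111: 5 ones, 0 zeros → 1
  block 5 = 00011: 2 ones, 3 zeros → 0
  block 6 = 00001: 1 ones, 4 zeros → 0
  block 7 = 11111: 5 ones, 0 zeros → 1
  block 8 = 11111: 5 ones, 0 zeros → 1
Decoded = 11110011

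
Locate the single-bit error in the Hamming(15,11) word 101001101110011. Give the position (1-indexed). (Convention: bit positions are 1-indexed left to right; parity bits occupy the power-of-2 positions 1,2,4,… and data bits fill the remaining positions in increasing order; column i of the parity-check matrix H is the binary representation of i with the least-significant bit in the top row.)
Syndrome s = H · r^T (mod 2), r = 101001101110011:
  s[0] = (101010101010101)·(101001101110011) mod 2 = 1+0+1+0+0+0+1+0+1+0+1+0+0+0+1 mod 2 = 0
  s[1] = (011001100110011)·(101001101110011) mod 2 = 0+0+1+0+0+1+1+0+0+1+1+0+0+1+1 mod 2 = 1
  s[2] = (000111100001111)·(101001101110011) mod 2 = 0+0+0+0+0+1+1+0+0+0+0+0+0+1+1 mod 2 = 0
  s[3] = (000000011111111)·(101001101110011) mod 2 = 0+0+0+0+0+0+0+0+1+1+1+0+0+1+1 mod 2 = 1
Syndrome = 0101
Column i of H is the binary representation of i, so the syndrome is the binary index of the flipped bit.
Read s = 0101 with s[0] as LSB: 0·2^0 + 1·2^1 + 0·2^2 + 1·2^3 = 10.
Error is at bit position 10.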